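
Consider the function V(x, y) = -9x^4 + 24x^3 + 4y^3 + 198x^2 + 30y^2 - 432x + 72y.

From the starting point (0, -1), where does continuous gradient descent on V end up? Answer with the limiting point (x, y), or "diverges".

(1, -2)

V is separable, so gradient descent decouples: x follows -∂V/∂x, y follows -∂V/∂y.
∂V/∂x = -36(x - 4)(x - 1)(x + 3); at x=0 this is -432, so x increases.
∂V/∂y = 12(y + 2)(y + 3); at y=-1 this is 24, so y decreases.
x converges to its nearest critical value 1 (a local min of the x-part); y converges to -2. The iterate converges to (1, -2).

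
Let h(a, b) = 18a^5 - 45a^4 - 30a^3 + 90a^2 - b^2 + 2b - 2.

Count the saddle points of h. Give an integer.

2

h separates as a function of a plus a function of b, so ∇h=0 decouples.
∂h/∂a = 90a(a - 2)(a - 1)(a + 1) = 0 at a ∈ {-1, 0, 1, 2}; ∂h/∂b = -2(b - 1) = 0 at b ∈ {1}.
The Hessian is diagonal: diag(h_aa, h_bb). Second derivatives: h_aa(-1)=-540, h_aa(0)=180, h_aa(1)=-180, h_aa(2)=540; h_bb(1)=-2.
Saddle points occur where the two diagonal entries have opposite signs: (0, 1), (2, 1). Count: 2.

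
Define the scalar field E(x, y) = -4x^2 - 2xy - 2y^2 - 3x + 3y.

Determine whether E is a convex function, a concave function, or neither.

E is quadratic, so its Hessian is the constant matrix H = [[-8, -2], [-2, -4]].
det(H) = 28, tr(H) = -12.
det(H) > 0 and tr(H) < 0, so H is negative definite everywhere: concave.

concave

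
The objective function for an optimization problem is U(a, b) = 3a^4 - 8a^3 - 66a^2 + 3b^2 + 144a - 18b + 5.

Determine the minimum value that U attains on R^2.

U(a,b) separates as P(a) + Q(b) + 5, so its minimum is min P + min Q + 5.
P'(a) = 12(a - 4)(a - 1)(a + 3) vanishes at a ∈ {-3, 1, 4}; Q'(b) = 6b - 18 vanishes at b ∈ {3}.
Local minima of P (where P''>0): P(-3)=-567, P(4)=-224. Local minima of Q: Q(3)=-27.
So the global minimum of U is P(-3) + Q(3) + 5 = -567 − 27 + 5 = -589, attained at (-3, 3).

-589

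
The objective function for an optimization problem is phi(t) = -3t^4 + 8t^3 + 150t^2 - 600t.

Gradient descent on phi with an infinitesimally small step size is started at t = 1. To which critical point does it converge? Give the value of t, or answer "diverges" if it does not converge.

phi'(t) = -12(t - 5)(t - 2)(t + 5), so phi'(1) = -288.
Gradient descent moves in the -phi' direction, i.e. t is increasing.
The nearest critical point in that direction is t = 2, where phi'' = 252 > 0 (a local minimum). The iterate converges there.

2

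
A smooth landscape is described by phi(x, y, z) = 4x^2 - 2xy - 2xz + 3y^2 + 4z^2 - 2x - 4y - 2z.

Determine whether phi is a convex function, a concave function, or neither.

convex

phi is quadratic, so its Hessian is the constant matrix H = [[8, -2, -2], [-2, 6, 0], [-2, 0, 8]].
Leading principal minors: 8, 44, 328.
All positive ⇒ H ≻ 0 ⇒ convex.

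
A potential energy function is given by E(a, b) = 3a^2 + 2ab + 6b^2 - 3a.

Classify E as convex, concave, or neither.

convex

E is quadratic, so its Hessian is the constant matrix H = [[6, 2], [2, 12]].
det(H) = 68, tr(H) = 18.
det(H) > 0 and tr(H) > 0, so H is positive definite everywhere: convex.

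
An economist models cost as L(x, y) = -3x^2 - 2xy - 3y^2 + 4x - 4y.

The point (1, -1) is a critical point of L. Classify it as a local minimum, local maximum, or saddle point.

The Hessian of L is constant: H = [[-6, -2], [-2, -6]].
det(H) = (-6)·(-6) − (-2)² = 32.
det(H) > 0 and tr(H) = -12 < 0, so H is negative definite and the point is a local maximum.

local maximum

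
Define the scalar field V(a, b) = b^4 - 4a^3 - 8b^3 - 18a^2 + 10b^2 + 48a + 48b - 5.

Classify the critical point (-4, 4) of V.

The mixed partial ∂²V/∂a∂b is 0, so the Hessian at any point is diag(V_aa, V_bb) = diag(-12(2a + 3), 4(3b^2 - 12b + 5)).
At (-4, 4): H = diag(60, 20).
Both eigenvalues are positive, so H is positive definite: a local minimum.

local minimum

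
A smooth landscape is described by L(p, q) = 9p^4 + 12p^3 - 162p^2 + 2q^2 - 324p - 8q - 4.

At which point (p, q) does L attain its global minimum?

L(p,q) separates as A(p) + B(q) − 4, so its minimum is min A + min B − 4.
A'(p) = 36(p - 3)(p + 1)(p + 3) vanishes at p ∈ {-3, -1, 3}; B'(q) = 4q - 8 vanishes at q ∈ {2}.
Local minima of A (where A''>0): A(-3)=-81, A(3)=-1377. Local minima of B: B(2)=-8.
So the global minimum of L is A(3) + B(2) − 4 = -1377 − 8 − 4 = -1389, attained at (3, 2).

(3, 2)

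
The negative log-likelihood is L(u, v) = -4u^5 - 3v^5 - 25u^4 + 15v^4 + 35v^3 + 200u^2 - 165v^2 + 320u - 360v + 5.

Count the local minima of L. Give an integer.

4

L separates as a function of u plus a function of v, so ∇L=0 decouples.
∂L/∂u = -20(u - 2)(u + 1)(u + 2)(u + 4) = 0 at u ∈ {-4, -2, -1, 2}; ∂L/∂v = -15(v - 4)(v - 3)(v + 1)(v + 2) = 0 at v ∈ {-2, -1, 3, 4}.
The Hessian is diagonal: diag(L_uu, L_vv). Second derivatives: L_uu(-4)=720, L_uu(-2)=-160, L_uu(-1)=180, L_uu(2)=-1440; L_vv(-2)=450, L_vv(-1)=-300, L_vv(3)=300, L_vv(4)=-450.
Local minima occur where both diagonal entries positive: (-4, -2), (-4, 3), (-1, -2), (-1, 3). Count: 4.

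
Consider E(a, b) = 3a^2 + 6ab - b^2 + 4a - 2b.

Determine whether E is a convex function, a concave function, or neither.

neither

E is quadratic, so its Hessian is the constant matrix H = [[6, 6], [6, -2]].
det(H) = -48, tr(H) = 4.
det(H) < 0, so H is indefinite: neither convex nor concave.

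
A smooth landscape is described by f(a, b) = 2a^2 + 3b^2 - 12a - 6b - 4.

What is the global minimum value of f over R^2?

-25

f(a,b) separates as P(a) + Q(b) − 4, so its minimum is min P + min Q − 4.
P'(a) = 4a - 12 vanishes at a ∈ {3}; Q'(b) = 6b - 6 vanishes at b ∈ {1}.
Local minima of P (where P''>0): P(3)=-18. Local minima of Q: Q(1)=-3.
So the global minimum of f is P(3) + Q(1) − 4 = -18 − 3 − 4 = -25, attained at (3, 1).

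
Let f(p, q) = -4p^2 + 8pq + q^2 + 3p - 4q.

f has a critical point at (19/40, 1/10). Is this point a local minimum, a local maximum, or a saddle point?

The Hessian of f is constant: H = [[-8, 8], [8, 2]].
det(H) = (-8)·2 − 8² = -80.
Since det(H) < 0, H is indefinite and the critical point is a saddle point.

saddle point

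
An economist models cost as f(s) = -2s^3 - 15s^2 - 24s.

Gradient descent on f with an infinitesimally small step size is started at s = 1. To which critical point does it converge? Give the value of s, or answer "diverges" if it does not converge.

diverges

f'(s) = -6(s + 1)(s + 4), so f'(1) = -60.
Gradient descent moves in the -f' direction, i.e. s is increasing.
There is no critical point above s=1, and f' keeps the same sign, so the iterate runs off to +∞.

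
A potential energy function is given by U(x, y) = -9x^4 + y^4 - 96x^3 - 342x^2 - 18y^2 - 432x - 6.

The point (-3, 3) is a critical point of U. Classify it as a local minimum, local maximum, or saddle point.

local minimum

The mixed partial ∂²U/∂x∂y is 0, so the Hessian at any point is diag(U_xx, U_yy) = diag(-36(3x^2 + 16x + 19), 12(y^2 - 3)).
At (-3, 3): H = diag(72, 72).
Both eigenvalues are positive, so H is positive definite: a local minimum.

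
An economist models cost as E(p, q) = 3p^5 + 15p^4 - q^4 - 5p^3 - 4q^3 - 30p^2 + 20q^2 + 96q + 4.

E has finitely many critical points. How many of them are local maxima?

E separates as a function of p plus a function of q, so ∇E=0 decouples.
∂E/∂p = 15p(p - 1)(p + 1)(p + 4) = 0 at p ∈ {-4, -1, 0, 1}; ∂E/∂q = -4(q - 3)(q + 2)(q + 4) = 0 at q ∈ {-4, -2, 3}.
The Hessian is diagonal: diag(E_pp, E_qq). Second derivatives: E_pp(-4)=-900, E_pp(-1)=90, E_pp(0)=-60, E_pp(1)=150; E_qq(-4)=-56, E_qq(-2)=40, E_qq(3)=-140.
Local maxima occur where both diagonal entries negative: (-4, -4), (-4, 3), (0, -4), (0, 3). Count: 4.

4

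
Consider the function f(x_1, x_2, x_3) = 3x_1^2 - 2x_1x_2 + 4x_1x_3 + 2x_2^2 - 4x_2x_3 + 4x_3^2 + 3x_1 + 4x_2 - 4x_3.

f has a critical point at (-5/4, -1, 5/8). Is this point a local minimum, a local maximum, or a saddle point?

local minimum

The Hessian is constant: H = [[6, -2, 4], [-2, 4, -4], [4, -4, 8]].
Leading principal minors: Δ₁ = 6, Δ₂ = 20, Δ₃ = 64.
All leading minors are positive, so H is positive definite: a local minimum.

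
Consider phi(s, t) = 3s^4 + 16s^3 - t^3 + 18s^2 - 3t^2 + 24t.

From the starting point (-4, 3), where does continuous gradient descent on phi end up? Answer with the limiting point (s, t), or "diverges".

phi is separable, so gradient descent decouples: s follows -∂phi/∂s, t follows -∂phi/∂t.
∂phi/∂s = 12s(s + 1)(s + 3); at s=-4 this is -144, so s increases.
∂phi/∂t = -3(t - 2)(t + 4); at t=3 this is -21, so t increases.
The t-coordinate has no critical point in that direction and runs off to infinity.

diverges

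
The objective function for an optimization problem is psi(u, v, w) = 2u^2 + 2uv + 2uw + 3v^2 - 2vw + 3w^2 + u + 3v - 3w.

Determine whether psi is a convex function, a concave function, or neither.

psi is quadratic, so its Hessian is the constant matrix H = [[4, 2, 2], [2, 6, -2], [2, -2, 6]].
Leading principal minors: 4, 20, 64.
All positive ⇒ H ≻ 0 ⇒ convex.

convex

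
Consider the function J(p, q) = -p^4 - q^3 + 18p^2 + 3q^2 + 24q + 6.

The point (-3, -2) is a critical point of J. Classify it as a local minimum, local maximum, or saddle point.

saddle point

The mixed partial ∂²J/∂p∂q is 0, so the Hessian at any point is diag(J_pp, J_qq) = diag(12(-p^2 + 3), 6(-q + 1)).
At (-3, -2): H = diag(-72, 18).
The eigenvalues have opposite signs, so H is indefinite: a saddle point.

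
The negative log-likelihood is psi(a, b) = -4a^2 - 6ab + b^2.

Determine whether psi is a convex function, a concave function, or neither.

psi is quadratic, so its Hessian is the constant matrix H = [[-8, -6], [-6, 2]].
det(H) = -52, tr(H) = -6.
det(H) < 0, so H is indefinite: neither convex nor concave.

neither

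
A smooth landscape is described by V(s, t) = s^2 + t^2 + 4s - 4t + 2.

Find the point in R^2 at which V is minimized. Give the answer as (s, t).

V(s,t) separates as P(s) + Q(t) + 2, so its minimum is min P + min Q + 2.
P'(s) = 2s + 4 vanishes at s ∈ {-2}; Q'(t) = 2(t - 2) vanishes at t ∈ {2}.
Local minima of P (where P''>0): P(-2)=-4. Local minima of Q: Q(2)=-4.
So the global minimum of V is P(-2) + Q(2) + 2 = -4 − 4 + 2 = -6, attained at (-2, 2).

(-2, 2)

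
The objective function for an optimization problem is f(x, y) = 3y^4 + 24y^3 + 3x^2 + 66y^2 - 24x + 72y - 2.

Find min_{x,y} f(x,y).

-77

f(x,y) separates as P(x) + Q(y) − 2, so its minimum is min P + min Q − 2.
P'(x) = 6x - 24 vanishes at x ∈ {4}; Q'(y) = 12(y + 1)(y + 2)(y + 3) vanishes at y ∈ {-3, -2, -1}.
Local minima of P (where P''>0): P(4)=-48. Local minima of Q: Q(-3)=-27, Q(-1)=-27.
So the global minimum of f is P(4) + Q(-3) − 2 = -48 − 27 − 2 = -77, attained at (4, -3).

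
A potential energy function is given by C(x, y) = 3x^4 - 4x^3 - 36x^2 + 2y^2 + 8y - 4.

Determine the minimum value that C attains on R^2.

C(x,y) separates as P(x) + Q(y) − 4, so its minimum is min P + min Q − 4.
P'(x) = 12x(x - 3)(x + 2) vanishes at x ∈ {-2, 0, 3}; Q'(y) = 4y + 8 vanishes at y ∈ {-2}.
Local minima of P (where P''>0): P(-2)=-64, P(3)=-189. Local minima of Q: Q(-2)=-8.
So the global minimum of C is P(3) + Q(-2) − 4 = -189 − 8 − 4 = -201, attained at (3, -2).

-201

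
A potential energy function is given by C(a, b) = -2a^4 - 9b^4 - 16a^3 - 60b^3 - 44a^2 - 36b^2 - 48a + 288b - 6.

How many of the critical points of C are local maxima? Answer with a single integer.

C separates as a function of a plus a function of b, so ∇C=0 decouples.
∂C/∂a = -8(a + 1)(a + 2)(a + 3) = 0 at a ∈ {-3, -2, -1}; ∂C/∂b = -36(b - 1)(b + 2)(b + 4) = 0 at b ∈ {-4, -2, 1}.
The Hessian is diagonal: diag(C_aa, C_bb). Second derivatives: C_aa(-3)=-16, C_aa(-2)=8, C_aa(-1)=-16; C_bb(-4)=-360, C_bb(-2)=216, C_bb(1)=-540.
Local maxima occur where both diagonal entries negative: (-3, -4), (-3, 1), (-1, -4), (-1, 1). Count: 4.

4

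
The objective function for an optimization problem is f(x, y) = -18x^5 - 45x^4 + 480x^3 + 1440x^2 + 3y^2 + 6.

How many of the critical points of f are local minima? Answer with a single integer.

2

f separates as a function of x plus a function of y, so ∇f=0 decouples.
∂f/∂x = -90x(x - 4)(x + 2)(x + 4) = 0 at x ∈ {-4, -2, 0, 4}; ∂f/∂y = 6y = 0 at y ∈ {0}.
The Hessian is diagonal: diag(f_xx, f_yy). Second derivatives: f_xx(-4)=5760, f_xx(-2)=-2160, f_xx(0)=2880, f_xx(4)=-17280; f_yy(0)=6.
Local minima occur where both diagonal entries positive: (-4, 0), (0, 0). Count: 2.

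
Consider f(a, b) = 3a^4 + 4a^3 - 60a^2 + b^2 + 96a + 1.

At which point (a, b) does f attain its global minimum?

(-4, 0)

f(a,b) separates as P(a) + Q(b) + 1, so its minimum is min P + min Q + 1.
P'(a) = 12(a - 2)(a - 1)(a + 4) vanishes at a ∈ {-4, 1, 2}; Q'(b) = 2b vanishes at b ∈ {0}.
Local minima of P (where P''>0): P(-4)=-832, P(2)=32. Local minima of Q: Q(0)=0.
So the global minimum of f is P(-4) + Q(0) + 1 = -832 + 0 + 1 = -831, attained at (-4, 0).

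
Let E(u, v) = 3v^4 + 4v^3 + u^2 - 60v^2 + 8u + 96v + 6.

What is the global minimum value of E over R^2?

E(u,v) separates as P(u) + Q(v) + 6, so its minimum is min P + min Q + 6.
P'(u) = 2u + 8 vanishes at u ∈ {-4}; Q'(v) = 12(v - 2)(v - 1)(v + 4) vanishes at v ∈ {-4, 1, 2}.
Local minima of P (where P''>0): P(-4)=-16. Local minima of Q: Q(-4)=-832, Q(2)=32.
So the global minimum of E is P(-4) + Q(-4) + 6 = -16 − 832 + 6 = -842, attained at (-4, -4).

-842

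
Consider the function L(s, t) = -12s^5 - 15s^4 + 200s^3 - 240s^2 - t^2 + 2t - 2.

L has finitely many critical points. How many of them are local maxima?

2

L separates as a function of s plus a function of t, so ∇L=0 decouples.
∂L/∂s = -60s(s - 2)(s - 1)(s + 4) = 0 at s ∈ {-4, 0, 1, 2}; ∂L/∂t = -2(t - 1) = 0 at t ∈ {1}.
The Hessian is diagonal: diag(L_ss, L_tt). Second derivatives: L_ss(-4)=7200, L_ss(0)=-480, L_ss(1)=300, L_ss(2)=-720; L_tt(1)=-2.
Local maxima occur where both diagonal entries negative: (0, 1), (2, 1). Count: 2.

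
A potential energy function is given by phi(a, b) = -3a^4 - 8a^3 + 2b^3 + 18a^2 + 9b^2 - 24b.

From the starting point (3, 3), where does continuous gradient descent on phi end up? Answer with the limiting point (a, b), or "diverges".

phi is separable, so gradient descent decouples: a follows -∂phi/∂a, b follows -∂phi/∂b.
∂phi/∂a = -12a(a - 1)(a + 3); at a=3 this is -432, so a increases.
∂phi/∂b = 6(b - 1)(b + 4); at b=3 this is 84, so b decreases.
The a-coordinate has no critical point in that direction and runs off to infinity.

diverges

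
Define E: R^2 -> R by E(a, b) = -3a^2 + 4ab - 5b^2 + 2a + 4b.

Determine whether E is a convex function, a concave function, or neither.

concave

E is quadratic, so its Hessian is the constant matrix H = [[-6, 4], [4, -10]].
det(H) = 44, tr(H) = -16.
det(H) > 0 and tr(H) < 0, so H is negative definite everywhere: concave.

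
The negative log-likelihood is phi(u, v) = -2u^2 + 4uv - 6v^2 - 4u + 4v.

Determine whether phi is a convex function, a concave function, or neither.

phi is quadratic, so its Hessian is the constant matrix H = [[-4, 4], [4, -12]].
det(H) = 32, tr(H) = -16.
det(H) > 0 and tr(H) < 0, so H is negative definite everywhere: concave.

concave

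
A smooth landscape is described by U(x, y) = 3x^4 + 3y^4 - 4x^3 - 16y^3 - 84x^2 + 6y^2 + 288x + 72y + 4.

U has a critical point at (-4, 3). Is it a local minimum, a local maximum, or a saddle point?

local minimum

The mixed partial ∂²U/∂x∂y is 0, so the Hessian at any point is diag(U_xx, U_yy) = diag(12(3x^2 - 2x - 14), 12(3y^2 - 8y + 1)).
At (-4, 3): H = diag(504, 48).
Both eigenvalues are positive, so H is positive definite: a local minimum.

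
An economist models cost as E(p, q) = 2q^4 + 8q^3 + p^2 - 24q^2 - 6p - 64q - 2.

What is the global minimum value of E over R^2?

E(p,q) separates as A(p) + B(q) − 2, so its minimum is min A + min B − 2.
A'(p) = 2p - 6 vanishes at p ∈ {3}; B'(q) = 8(q - 2)(q + 1)(q + 4) vanishes at q ∈ {-4, -1, 2}.
Local minima of A (where A''>0): A(3)=-9. Local minima of B: B(-4)=-128, B(2)=-128.
So the global minimum of E is A(3) + B(-4) − 2 = -9 − 128 − 2 = -139, attained at (3, -4).

-139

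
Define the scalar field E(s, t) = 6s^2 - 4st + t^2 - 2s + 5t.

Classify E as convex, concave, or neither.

E is quadratic, so its Hessian is the constant matrix H = [[12, -4], [-4, 2]].
det(H) = 8, tr(H) = 14.
det(H) > 0 and tr(H) > 0, so H is positive definite everywhere: convex.

convex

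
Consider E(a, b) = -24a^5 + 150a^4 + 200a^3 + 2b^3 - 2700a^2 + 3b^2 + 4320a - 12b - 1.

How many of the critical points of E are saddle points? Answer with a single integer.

E separates as a function of a plus a function of b, so ∇E=0 decouples.
∂E/∂a = -120(a - 4)(a - 3)(a - 1)(a + 3) = 0 at a ∈ {-3, 1, 3, 4}; ∂E/∂b = 6(b - 1)(b + 2) = 0 at b ∈ {-2, 1}.
The Hessian is diagonal: diag(E_aa, E_bb). Second derivatives: E_aa(-3)=20160, E_aa(1)=-2880, E_aa(3)=1440, E_aa(4)=-2520; E_bb(-2)=-18, E_bb(1)=18.
Saddle points occur where the two diagonal entries have opposite signs: (-3, -2), (1, 1), (3, -2), (4, 1). Count: 4.

4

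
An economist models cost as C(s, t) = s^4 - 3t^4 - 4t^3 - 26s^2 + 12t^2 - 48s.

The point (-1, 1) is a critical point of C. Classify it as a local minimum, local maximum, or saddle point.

The mixed partial ∂²C/∂s∂t is 0, so the Hessian at any point is diag(C_ss, C_tt) = diag(4(3s^2 - 13), 12(-3t^2 - 2t + 2)).
At (-1, 1): H = diag(-40, -36).
Both eigenvalues are negative, so H is negative definite: a local maximum.

local maximum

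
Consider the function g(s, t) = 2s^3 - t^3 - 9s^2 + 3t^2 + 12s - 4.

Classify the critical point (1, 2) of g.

The mixed partial ∂²g/∂s∂t is 0, so the Hessian at any point is diag(g_ss, g_tt) = diag(6(2s - 3), 6(-t + 1)).
At (1, 2): H = diag(-6, -6).
Both eigenvalues are negative, so H is negative definite: a local maximum.

local maximum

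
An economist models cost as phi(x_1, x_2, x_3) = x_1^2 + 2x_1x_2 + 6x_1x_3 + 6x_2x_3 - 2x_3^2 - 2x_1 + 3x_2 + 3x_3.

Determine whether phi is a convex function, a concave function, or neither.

phi is quadratic, so its Hessian is the constant matrix H = [[2, 2, 6], [2, 0, 6], [6, 6, -4]].
Leading principal minors: 2, -4, 88.
Neither pattern holds ⇒ H is indefinite ⇒ neither convex nor concave.

neither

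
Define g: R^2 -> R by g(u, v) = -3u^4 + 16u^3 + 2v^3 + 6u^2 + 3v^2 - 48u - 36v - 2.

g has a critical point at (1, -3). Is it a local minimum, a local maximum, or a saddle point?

The mixed partial ∂²g/∂u∂v is 0, so the Hessian at any point is diag(g_uu, g_vv) = diag(12(-3u^2 + 8u + 1), 6(2v + 1)).
At (1, -3): H = diag(72, -30).
The eigenvalues have opposite signs, so H is indefinite: a saddle point.

saddle point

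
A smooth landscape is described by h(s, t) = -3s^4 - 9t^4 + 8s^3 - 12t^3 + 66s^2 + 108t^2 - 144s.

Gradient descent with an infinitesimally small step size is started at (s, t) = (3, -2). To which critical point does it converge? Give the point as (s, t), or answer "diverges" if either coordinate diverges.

h is separable, so gradient descent decouples: s follows -∂h/∂s, t follows -∂h/∂t.
∂h/∂s = -12(s - 4)(s - 1)(s + 3); at s=3 this is 144, so s decreases.
∂h/∂t = -36t(t - 2)(t + 3); at t=-2 this is -288, so t increases.
s converges to its nearest critical value 1 (a local min of the s-part); t converges to 0. The iterate converges to (1, 0).

(1, 0)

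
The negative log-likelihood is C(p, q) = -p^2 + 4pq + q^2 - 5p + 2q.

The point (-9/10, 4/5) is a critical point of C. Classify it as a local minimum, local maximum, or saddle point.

saddle point

The Hessian of C is constant: H = [[-2, 4], [4, 2]].
det(H) = (-2)·2 − 4² = -20.
Since det(H) < 0, H is indefinite and the critical point is a saddle point.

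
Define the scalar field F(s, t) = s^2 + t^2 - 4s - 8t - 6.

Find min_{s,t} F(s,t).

F(s,t) separates as P(s) + Q(t) − 6, so its minimum is min P + min Q − 6.
P'(s) = 2s - 4 vanishes at s ∈ {2}; Q'(t) = 2(t - 4) vanishes at t ∈ {4}.
Local minima of P (where P''>0): P(2)=-4. Local minima of Q: Q(4)=-16.
So the global minimum of F is P(2) + Q(4) − 6 = -4 − 16 − 6 = -26, attained at (2, 4).

-26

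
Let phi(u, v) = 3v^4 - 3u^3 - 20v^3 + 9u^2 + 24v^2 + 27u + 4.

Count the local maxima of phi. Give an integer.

phi separates as a function of u plus a function of v, so ∇phi=0 decouples.
∂phi/∂u = -9(u - 3)(u + 1) = 0 at u ∈ {-1, 3}; ∂phi/∂v = 12v(v - 4)(v - 1) = 0 at v ∈ {0, 1, 4}.
The Hessian is diagonal: diag(phi_uu, phi_vv). Second derivatives: phi_uu(-1)=36, phi_uu(3)=-36; phi_vv(0)=48, phi_vv(1)=-36, phi_vv(4)=144.
Local maxima occur where both diagonal entries negative: (3, 1). Count: 1.

1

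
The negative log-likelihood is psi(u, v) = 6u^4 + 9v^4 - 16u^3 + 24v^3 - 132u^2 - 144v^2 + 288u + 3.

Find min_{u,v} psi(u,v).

psi(u,v) separates as P(u) + Q(v) + 3, so its minimum is min P + min Q + 3.
P'(u) = 24(u - 4)(u - 1)(u + 3) vanishes at u ∈ {-3, 1, 4}; Q'(v) = 36v(v - 2)(v + 4) vanishes at v ∈ {-4, 0, 2}.
Local minima of P (where P''>0): P(-3)=-1134, P(4)=-448. Local minima of Q: Q(-4)=-1536, Q(2)=-240.
So the global minimum of psi is P(-3) + Q(-4) + 3 = -1134 − 1536 + 3 = -2667, attained at (-3, -4).

-2667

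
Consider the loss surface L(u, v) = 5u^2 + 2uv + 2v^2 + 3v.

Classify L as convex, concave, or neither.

L is quadratic, so its Hessian is the constant matrix H = [[10, 2], [2, 4]].
det(H) = 36, tr(H) = 14.
det(H) > 0 and tr(H) > 0, so H is positive definite everywhere: convex.

convex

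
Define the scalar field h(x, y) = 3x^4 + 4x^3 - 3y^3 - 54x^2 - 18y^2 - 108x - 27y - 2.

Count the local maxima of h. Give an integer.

1

h separates as a function of x plus a function of y, so ∇h=0 decouples.
∂h/∂x = 12(x - 3)(x + 1)(x + 3) = 0 at x ∈ {-3, -1, 3}; ∂h/∂y = -9(y + 1)(y + 3) = 0 at y ∈ {-3, -1}.
The Hessian is diagonal: diag(h_xx, h_yy). Second derivatives: h_xx(-3)=144, h_xx(-1)=-96, h_xx(3)=288; h_yy(-3)=18, h_yy(-1)=-18.
Local maxima occur where both diagonal entries negative: (-1, -1). Count: 1.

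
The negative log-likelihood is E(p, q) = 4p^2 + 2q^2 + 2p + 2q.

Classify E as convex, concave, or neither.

convex

E is quadratic, so its Hessian is the constant matrix H = [[8, 0], [0, 4]].
det(H) = 32, tr(H) = 12.
det(H) > 0 and tr(H) > 0, so H is positive definite everywhere: convex.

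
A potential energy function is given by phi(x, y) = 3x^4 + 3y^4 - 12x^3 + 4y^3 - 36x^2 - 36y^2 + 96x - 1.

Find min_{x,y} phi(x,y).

phi(x,y) separates as P(x) + Q(y) − 1, so its minimum is min P + min Q − 1.
P'(x) = 12(x - 4)(x - 1)(x + 2) vanishes at x ∈ {-2, 1, 4}; Q'(y) = 12y(y - 2)(y + 3) vanishes at y ∈ {-3, 0, 2}.
Local minima of P (where P''>0): P(-2)=-192, P(4)=-192. Local minima of Q: Q(-3)=-189, Q(2)=-64.
So the global minimum of phi is P(-2) + Q(-3) − 1 = -192 − 189 − 1 = -382, attained at (-2, -3).

-382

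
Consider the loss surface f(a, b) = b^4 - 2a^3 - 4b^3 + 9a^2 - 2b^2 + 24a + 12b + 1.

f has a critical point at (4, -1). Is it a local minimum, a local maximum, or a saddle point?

The mixed partial ∂²f/∂a∂b is 0, so the Hessian at any point is diag(f_aa, f_bb) = diag(6(-2a + 3), 4(3b^2 - 6b - 1)).
At (4, -1): H = diag(-30, 32).
The eigenvalues have opposite signs, so H is indefinite: a saddle point.

saddle point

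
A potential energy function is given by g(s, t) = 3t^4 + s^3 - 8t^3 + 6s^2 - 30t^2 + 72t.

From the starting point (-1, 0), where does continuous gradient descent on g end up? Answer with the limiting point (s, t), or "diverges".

(0, -2)

g is separable, so gradient descent decouples: s follows -∂g/∂s, t follows -∂g/∂t.
∂g/∂s = 3s(s + 4); at s=-1 this is -9, so s increases.
∂g/∂t = 12(t - 3)(t - 1)(t + 2); at t=0 this is 72, so t decreases.
s converges to its nearest critical value 0 (a local min of the s-part); t converges to -2. The iterate converges to (0, -2).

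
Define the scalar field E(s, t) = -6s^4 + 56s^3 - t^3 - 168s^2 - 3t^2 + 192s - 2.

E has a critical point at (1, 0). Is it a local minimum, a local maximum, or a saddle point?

local maximum

The mixed partial ∂²E/∂s∂t is 0, so the Hessian at any point is diag(E_ss, E_tt) = diag(24(-3s^2 + 14s - 14), -6(t + 1)).
At (1, 0): H = diag(-72, -6).
Both eigenvalues are negative, so H is negative definite: a local maximum.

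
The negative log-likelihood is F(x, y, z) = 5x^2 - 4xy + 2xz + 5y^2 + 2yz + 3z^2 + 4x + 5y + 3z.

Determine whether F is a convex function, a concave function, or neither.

convex

F is quadratic, so its Hessian is the constant matrix H = [[10, -4, 2], [-4, 10, 2], [2, 2, 6]].
Leading principal minors: 10, 84, 392.
All positive ⇒ H ≻ 0 ⇒ convex.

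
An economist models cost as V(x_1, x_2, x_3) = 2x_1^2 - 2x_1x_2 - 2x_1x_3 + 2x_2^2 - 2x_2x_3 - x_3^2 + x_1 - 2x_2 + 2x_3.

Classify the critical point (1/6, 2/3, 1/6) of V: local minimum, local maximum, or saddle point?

saddle point

The Hessian is constant: H = [[4, -2, -2], [-2, 4, -2], [-2, -2, -2]].
Leading principal minors: Δ₁ = 4, Δ₂ = 12, Δ₃ = -72.
The minors fit neither the all-positive nor the alternating-sign pattern, so H is indefinite: a saddle point.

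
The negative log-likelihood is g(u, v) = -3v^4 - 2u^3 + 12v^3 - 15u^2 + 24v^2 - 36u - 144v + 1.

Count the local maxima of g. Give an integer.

g separates as a function of u plus a function of v, so ∇g=0 decouples.
∂g/∂u = -6(u + 2)(u + 3) = 0 at u ∈ {-3, -2}; ∂g/∂v = -12(v - 3)(v - 2)(v + 2) = 0 at v ∈ {-2, 2, 3}.
The Hessian is diagonal: diag(g_uu, g_vv). Second derivatives: g_uu(-3)=6, g_uu(-2)=-6; g_vv(-2)=-240, g_vv(2)=48, g_vv(3)=-60.
Local maxima occur where both diagonal entries negative: (-2, -2), (-2, 3). Count: 2.

2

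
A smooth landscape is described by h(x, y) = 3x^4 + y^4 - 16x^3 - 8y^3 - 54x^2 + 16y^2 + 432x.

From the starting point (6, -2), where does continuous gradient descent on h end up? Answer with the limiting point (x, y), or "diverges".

h is separable, so gradient descent decouples: x follows -∂h/∂x, y follows -∂h/∂y.
∂h/∂x = 12(x - 4)(x - 3)(x + 3); at x=6 this is 648, so x decreases.
∂h/∂y = 4y(y - 4)(y - 2); at y=-2 this is -192, so y increases.
x converges to its nearest critical value 4 (a local min of the x-part); y converges to 0. The iterate converges to (4, 0).

(4, 0)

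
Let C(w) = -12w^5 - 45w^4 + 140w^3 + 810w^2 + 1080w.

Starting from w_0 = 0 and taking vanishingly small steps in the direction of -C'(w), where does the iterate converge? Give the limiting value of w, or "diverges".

C'(w) = -60(w - 3)(w + 1)(w + 2)(w + 3), so C'(0) = 1080.
Gradient descent moves in the -C' direction, i.e. w is decreasing.
The nearest critical point in that direction is w = -1, where C'' = 480 > 0 (a local minimum). The iterate converges there.

-1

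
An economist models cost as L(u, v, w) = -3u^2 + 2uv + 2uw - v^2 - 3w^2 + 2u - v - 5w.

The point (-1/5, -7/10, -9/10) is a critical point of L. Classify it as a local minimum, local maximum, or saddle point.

local maximum

The Hessian is constant: H = [[-6, 2, 2], [2, -2, 0], [2, 0, -6]].
Leading principal minors: Δ₁ = -6, Δ₂ = 8, Δ₃ = -40.
The minors alternate sign starting negative (−, +, −), so H is negative definite: a local maximum.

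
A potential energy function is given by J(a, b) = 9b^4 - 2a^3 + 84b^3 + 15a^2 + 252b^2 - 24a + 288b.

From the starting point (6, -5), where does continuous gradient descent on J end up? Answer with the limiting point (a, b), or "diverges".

J is separable, so gradient descent decouples: a follows -∂J/∂a, b follows -∂J/∂b.
∂J/∂a = -6(a - 4)(a - 1); at a=6 this is -60, so a increases.
∂J/∂b = 36(b + 1)(b + 2)(b + 4); at b=-5 this is -432, so b increases.
The a-coordinate has no critical point in that direction and runs off to infinity.

diverges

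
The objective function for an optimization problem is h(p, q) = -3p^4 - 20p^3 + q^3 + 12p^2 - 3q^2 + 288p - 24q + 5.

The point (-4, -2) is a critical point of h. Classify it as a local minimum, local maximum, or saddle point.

local maximum

The mixed partial ∂²h/∂p∂q is 0, so the Hessian at any point is diag(h_pp, h_qq) = diag(12(-3p^2 - 10p + 2), 6(q - 1)).
At (-4, -2): H = diag(-72, -18).
Both eigenvalues are negative, so H is negative definite: a local maximum.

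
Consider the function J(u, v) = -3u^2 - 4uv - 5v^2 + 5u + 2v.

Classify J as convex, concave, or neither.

concave

J is quadratic, so its Hessian is the constant matrix H = [[-6, -4], [-4, -10]].
det(H) = 44, tr(H) = -16.
det(H) > 0 and tr(H) < 0, so H is negative definite everywhere: concave.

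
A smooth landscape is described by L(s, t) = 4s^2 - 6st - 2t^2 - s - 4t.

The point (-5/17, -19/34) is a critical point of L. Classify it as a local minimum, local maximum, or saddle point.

The Hessian of L is constant: H = [[8, -6], [-6, -4]].
det(H) = 8·(-4) − (-6)² = -68.
Since det(H) < 0, H is indefinite and the critical point is a saddle point.

saddle point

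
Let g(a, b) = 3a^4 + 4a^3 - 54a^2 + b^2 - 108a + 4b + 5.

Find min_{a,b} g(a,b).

g(a,b) separates as P(a) + Q(b) + 5, so its minimum is min P + min Q + 5.
P'(a) = 12(a - 3)(a + 1)(a + 3) vanishes at a ∈ {-3, -1, 3}; Q'(b) = 2b + 4 vanishes at b ∈ {-2}.
Local minima of P (where P''>0): P(-3)=-27, P(3)=-459. Local minima of Q: Q(-2)=-4.
So the global minimum of g is P(3) + Q(-2) + 5 = -459 − 4 + 5 = -458, attained at (3, -2).

-458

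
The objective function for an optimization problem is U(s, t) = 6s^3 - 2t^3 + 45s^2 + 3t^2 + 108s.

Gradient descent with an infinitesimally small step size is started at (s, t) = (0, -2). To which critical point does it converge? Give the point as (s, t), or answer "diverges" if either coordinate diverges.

(-2, 0)

U is separable, so gradient descent decouples: s follows -∂U/∂s, t follows -∂U/∂t.
∂U/∂s = 18(s + 2)(s + 3); at s=0 this is 108, so s decreases.
∂U/∂t = -6t(t - 1); at t=-2 this is -36, so t increases.
s converges to its nearest critical value -2 (a local min of the s-part); t converges to 0. The iterate converges to (-2, 0).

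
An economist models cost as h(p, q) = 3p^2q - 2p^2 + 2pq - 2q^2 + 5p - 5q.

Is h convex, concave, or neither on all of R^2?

neither

The term 3p^2q is cubic, so the Hessian is not constant.
∂²h/∂p² = 6q - 4, which takes both signs as q varies (negative for sufficiently negative q). A diagonal entry of the Hessian changing sign means the Hessian is neither positive- nor negative-semidefinite on all of R^2.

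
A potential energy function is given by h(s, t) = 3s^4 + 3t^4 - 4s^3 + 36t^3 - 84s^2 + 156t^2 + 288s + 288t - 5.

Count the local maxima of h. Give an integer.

1

h separates as a function of s plus a function of t, so ∇h=0 decouples.
∂h/∂s = 12(s - 3)(s - 2)(s + 4) = 0 at s ∈ {-4, 2, 3}; ∂h/∂t = 12(t + 2)(t + 3)(t + 4) = 0 at t ∈ {-4, -3, -2}.
The Hessian is diagonal: diag(h_ss, h_tt). Second derivatives: h_ss(-4)=504, h_ss(2)=-72, h_ss(3)=84; h_tt(-4)=24, h_tt(-3)=-12, h_tt(-2)=24.
Local maxima occur where both diagonal entries negative: (2, -3). Count: 1.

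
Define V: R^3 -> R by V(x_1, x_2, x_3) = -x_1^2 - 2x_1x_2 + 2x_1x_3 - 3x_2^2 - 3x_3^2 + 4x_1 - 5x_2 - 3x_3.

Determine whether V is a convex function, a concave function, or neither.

V is quadratic, so its Hessian is the constant matrix H = [[-2, -2, 2], [-2, -6, 0], [2, 0, -6]].
Leading principal minors: -2, 8, -24.
Signs alternate −, +, − ⇒ H ≺ 0 ⇒ concave.

concave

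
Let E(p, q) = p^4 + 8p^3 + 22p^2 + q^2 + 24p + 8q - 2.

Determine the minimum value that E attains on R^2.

-27

E(p,q) separates as A(p) + B(q) − 2, so its minimum is min A + min B − 2.
A'(p) = 4(p + 1)(p + 2)(p + 3) vanishes at p ∈ {-3, -2, -1}; B'(q) = 2q + 8 vanishes at q ∈ {-4}.
Local minima of A (where A''>0): A(-3)=-9, A(-1)=-9. Local minima of B: B(-4)=-16.
So the global minimum of E is A(-3) + B(-4) − 2 = -9 − 16 − 2 = -27, attained at (-3, -4).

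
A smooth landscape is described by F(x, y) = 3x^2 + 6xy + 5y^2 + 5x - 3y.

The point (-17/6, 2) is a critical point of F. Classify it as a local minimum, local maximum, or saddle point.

local minimum

The Hessian of F is constant: H = [[6, 6], [6, 10]].
det(H) = 6·10 − 6² = 24.
det(H) > 0 and tr(H) = 16 > 0, so H is positive definite and the point is a local minimum.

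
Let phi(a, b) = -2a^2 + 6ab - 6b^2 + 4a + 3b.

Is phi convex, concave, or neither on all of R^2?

concave

phi is quadratic, so its Hessian is the constant matrix H = [[-4, 6], [6, -12]].
det(H) = 12, tr(H) = -16.
det(H) > 0 and tr(H) < 0, so H is negative definite everywhere: concave.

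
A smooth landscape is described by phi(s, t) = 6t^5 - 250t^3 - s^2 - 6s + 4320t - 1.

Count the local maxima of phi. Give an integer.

phi separates as a function of s plus a function of t, so ∇phi=0 decouples.
∂phi/∂s = -2(s + 3) = 0 at s ∈ {-3}; ∂phi/∂t = 30(t - 4)(t - 3)(t + 3)(t + 4) = 0 at t ∈ {-4, -3, 3, 4}.
The Hessian is diagonal: diag(phi_ss, phi_tt). Second derivatives: phi_ss(-3)=-2; phi_tt(-4)=-1680, phi_tt(-3)=1260, phi_tt(3)=-1260, phi_tt(4)=1680.
Local maxima occur where both diagonal entries negative: (-3, -4), (-3, 3). Count: 2.

2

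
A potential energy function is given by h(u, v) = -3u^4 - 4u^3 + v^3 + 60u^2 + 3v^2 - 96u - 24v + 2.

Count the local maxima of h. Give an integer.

h separates as a function of u plus a function of v, so ∇h=0 decouples.
∂h/∂u = -12(u - 2)(u - 1)(u + 4) = 0 at u ∈ {-4, 1, 2}; ∂h/∂v = 3(v - 2)(v + 4) = 0 at v ∈ {-4, 2}.
The Hessian is diagonal: diag(h_uu, h_vv). Second derivatives: h_uu(-4)=-360, h_uu(1)=60, h_uu(2)=-72; h_vv(-4)=-18, h_vv(2)=18.
Local maxima occur where both diagonal entries negative: (-4, -4), (2, -4). Count: 2.

2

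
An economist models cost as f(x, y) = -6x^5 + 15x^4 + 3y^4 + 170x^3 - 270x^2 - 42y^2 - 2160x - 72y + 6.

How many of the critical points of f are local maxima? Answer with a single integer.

2

f separates as a function of x plus a function of y, so ∇f=0 decouples.
∂f/∂x = -30(x - 4)(x - 3)(x + 2)(x + 3) = 0 at x ∈ {-3, -2, 3, 4}; ∂f/∂y = 12(y - 3)(y + 1)(y + 2) = 0 at y ∈ {-2, -1, 3}.
The Hessian is diagonal: diag(f_xx, f_yy). Second derivatives: f_xx(-3)=1260, f_xx(-2)=-900, f_xx(3)=900, f_xx(4)=-1260; f_yy(-2)=60, f_yy(-1)=-48, f_yy(3)=240.
Local maxima occur where both diagonal entries negative: (-2, -1), (4, -1). Count: 2.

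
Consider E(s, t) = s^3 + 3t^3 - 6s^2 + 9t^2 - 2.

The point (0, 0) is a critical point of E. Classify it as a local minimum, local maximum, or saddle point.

saddle point

The mixed partial ∂²E/∂s∂t is 0, so the Hessian at any point is diag(E_ss, E_tt) = diag(6(s - 2), 18(t + 1)).
At (0, 0): H = diag(-12, 18).
The eigenvalues have opposite signs, so H is indefinite: a saddle point.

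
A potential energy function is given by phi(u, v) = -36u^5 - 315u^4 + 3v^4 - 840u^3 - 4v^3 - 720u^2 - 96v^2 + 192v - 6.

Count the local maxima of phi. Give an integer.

phi separates as a function of u plus a function of v, so ∇phi=0 decouples.
∂phi/∂u = -180u(u + 1)(u + 2)(u + 4) = 0 at u ∈ {-4, -2, -1, 0}; ∂phi/∂v = 12(v - 4)(v - 1)(v + 4) = 0 at v ∈ {-4, 1, 4}.
The Hessian is diagonal: diag(phi_uu, phi_vv). Second derivatives: phi_uu(-4)=4320, phi_uu(-2)=-720, phi_uu(-1)=540, phi_uu(0)=-1440; phi_vv(-4)=480, phi_vv(1)=-180, phi_vv(4)=288.
Local maxima occur where both diagonal entries negative: (-2, 1), (0, 1). Count: 2.

2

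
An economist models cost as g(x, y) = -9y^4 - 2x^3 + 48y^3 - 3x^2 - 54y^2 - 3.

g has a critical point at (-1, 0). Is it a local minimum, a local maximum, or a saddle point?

saddle point

The mixed partial ∂²g/∂x∂y is 0, so the Hessian at any point is diag(g_xx, g_yy) = diag(-6(2x + 1), 36(-3y^2 + 8y - 3)).
At (-1, 0): H = diag(6, -108).
The eigenvalues have opposite signs, so H is indefinite: a saddle point.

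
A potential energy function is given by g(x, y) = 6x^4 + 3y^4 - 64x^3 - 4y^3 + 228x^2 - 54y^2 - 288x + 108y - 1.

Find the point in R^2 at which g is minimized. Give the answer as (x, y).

g(x,y) separates as P(x) + Q(y) − 1, so its minimum is min P + min Q − 1.
P'(x) = 24(x - 4)(x - 3)(x - 1) vanishes at x ∈ {1, 3, 4}; Q'(y) = 12(y - 3)(y - 1)(y + 3) vanishes at y ∈ {-3, 1, 3}.
Local minima of P (where P''>0): P(1)=-118, P(4)=-64. Local minima of Q: Q(-3)=-459, Q(3)=-27.
So the global minimum of g is P(1) + Q(-3) − 1 = -118 − 459 − 1 = -578, attained at (1, -3).

(1, -3)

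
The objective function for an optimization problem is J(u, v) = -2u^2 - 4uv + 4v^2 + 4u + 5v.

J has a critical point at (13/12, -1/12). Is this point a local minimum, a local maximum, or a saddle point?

The Hessian of J is constant: H = [[-4, -4], [-4, 8]].
det(H) = (-4)·8 − (-4)² = -48.
Since det(H) < 0, H is indefinite and the critical point is a saddle point.

saddle point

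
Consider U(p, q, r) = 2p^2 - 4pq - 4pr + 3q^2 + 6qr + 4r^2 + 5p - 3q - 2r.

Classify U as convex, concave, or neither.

U is quadratic, so its Hessian is the constant matrix H = [[4, -4, -4], [-4, 6, 6], [-4, 6, 8]].
Leading principal minors: 4, 8, 16.
All positive ⇒ H ≻ 0 ⇒ convex.

convex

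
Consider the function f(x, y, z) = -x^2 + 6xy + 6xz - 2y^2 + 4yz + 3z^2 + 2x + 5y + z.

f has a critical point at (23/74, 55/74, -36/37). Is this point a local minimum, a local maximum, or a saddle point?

The Hessian is constant: H = [[-2, 6, 6], [6, -4, 4], [6, 4, 6]].
Leading principal minors: Δ₁ = -2, Δ₂ = -28, Δ₃ = 296.
The minors fit neither the all-positive nor the alternating-sign pattern, so H is indefinite: a saddle point.

saddle point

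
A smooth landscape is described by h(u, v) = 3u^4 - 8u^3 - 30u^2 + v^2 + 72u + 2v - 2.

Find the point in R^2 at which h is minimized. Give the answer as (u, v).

h(u,v) separates as P(u) + Q(v) − 2, so its minimum is min P + min Q − 2.
P'(u) = 12(u - 3)(u - 1)(u + 2) vanishes at u ∈ {-2, 1, 3}; Q'(v) = 2v + 2 vanishes at v ∈ {-1}.
Local minima of P (where P''>0): P(-2)=-152, P(3)=-27. Local minima of Q: Q(-1)=-1.
So the global minimum of h is P(-2) + Q(-1) − 2 = -152 − 1 − 2 = -155, attained at (-2, -1).

(-2, -1)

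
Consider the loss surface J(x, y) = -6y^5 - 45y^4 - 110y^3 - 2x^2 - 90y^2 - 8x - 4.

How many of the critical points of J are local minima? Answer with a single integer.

J separates as a function of x plus a function of y, so ∇J=0 decouples.
∂J/∂x = -4(x + 2) = 0 at x ∈ {-2}; ∂J/∂y = -30y(y + 1)(y + 2)(y + 3) = 0 at y ∈ {-3, -2, -1, 0}.
The Hessian is diagonal: diag(J_xx, J_yy). Second derivatives: J_xx(-2)=-4; J_yy(-3)=180, J_yy(-2)=-60, J_yy(-1)=60, J_yy(0)=-180.
Local minima occur where both diagonal entries positive: none. Count: 0.

0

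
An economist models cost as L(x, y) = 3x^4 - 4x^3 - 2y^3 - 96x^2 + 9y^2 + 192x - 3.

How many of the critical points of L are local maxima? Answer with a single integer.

1

L separates as a function of x plus a function of y, so ∇L=0 decouples.
∂L/∂x = 12(x - 4)(x - 1)(x + 4) = 0 at x ∈ {-4, 1, 4}; ∂L/∂y = -6y(y - 3) = 0 at y ∈ {0, 3}.
The Hessian is diagonal: diag(L_xx, L_yy). Second derivatives: L_xx(-4)=480, L_xx(1)=-180, L_xx(4)=288; L_yy(0)=18, L_yy(3)=-18.
Local maxima occur where both diagonal entries negative: (1, 3). Count: 1.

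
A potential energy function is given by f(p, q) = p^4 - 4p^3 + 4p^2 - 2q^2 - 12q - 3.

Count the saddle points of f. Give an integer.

f separates as a function of p plus a function of q, so ∇f=0 decouples.
∂f/∂p = 4p(p - 2)(p - 1) = 0 at p ∈ {0, 1, 2}; ∂f/∂q = -4(q + 3) = 0 at q ∈ {-3}.
The Hessian is diagonal: diag(f_pp, f_qq). Second derivatives: f_pp(0)=8, f_pp(1)=-4, f_pp(2)=8; f_qq(-3)=-4.
Saddle points occur where the two diagonal entries have opposite signs: (0, -3), (2, -3). Count: 2.

2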